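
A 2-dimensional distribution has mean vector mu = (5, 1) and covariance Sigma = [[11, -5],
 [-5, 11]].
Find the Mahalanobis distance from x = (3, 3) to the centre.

Step 1 — centre the observation: (x - mu) = (-2, 2).

Step 2 — invert Sigma. det(Sigma) = 11·11 - (-5)² = 96.
  Sigma^{-1} = (1/det) · [[d, -b], [-b, a]] = [[0.1146, 0.0521],
 [0.0521, 0.1146]].

Step 3 — form the quadratic (x - mu)^T · Sigma^{-1} · (x - mu):
  Sigma^{-1} · (x - mu) = (-0.125, 0.125).
  (x - mu)^T · [Sigma^{-1} · (x - mu)] = (-2)·(-0.125) + (2)·(0.125) = 0.5.

Step 4 — take square root: d = √(0.5) ≈ 0.7071.

d(x, mu) = √(0.5) ≈ 0.7071


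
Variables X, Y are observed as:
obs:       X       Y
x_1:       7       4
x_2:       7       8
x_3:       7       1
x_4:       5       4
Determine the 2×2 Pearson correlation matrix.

Step 1 — column means:
  mean(X) = (7 + 7 + 7 + 5) / 4 = 26/4 = 6.5
  mean(Y) = (4 + 8 + 1 + 4) / 4 = 17/4 = 4.25

Step 2 — sample variances and covariances s[i,j] = (1/(n-1)) · Σ_k (x_{k,i} - mean_i) · (x_{k,j} - mean_j), with n-1 = 3:
  s[X,X] = ((0.5)·(0.5) + (0.5)·(0.5) + (0.5)·(0.5) + (-1.5)·(-1.5)) / 3 = 3/3 = 1
  s[X,Y] = ((0.5)·(-0.25) + (0.5)·(3.75) + (0.5)·(-3.25) + (-1.5)·(-0.25)) / 3 = 0.5/3 = 0.1667
  s[Y,Y] = ((-0.25)·(-0.25) + (3.75)·(3.75) + (-3.25)·(-3.25) + (-0.25)·(-0.25)) / 3 = 24.75/3 = 8.25
  Sample standard deviations s_i = √(s[i,i]):
  s(X) = √(1) = 1
  s(Y) = √(8.25) = 2.8723

Step 3 — r_{ij} = s_{ij} / (s_i · s_j):
  r[X,X] = 1 (diagonal).
  r[X,Y] = 0.1667 / (1 · 2.8723) = 0.1667 / 2.8723 = 0.058
  r[Y,Y] = 1 (diagonal).

R is symmetric with unit diagonal. Assembling:

R = [[1, 0.058],
 [0.058, 1]]


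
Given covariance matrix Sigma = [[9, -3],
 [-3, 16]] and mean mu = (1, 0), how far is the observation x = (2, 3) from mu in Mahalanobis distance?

Step 1 — centre the observation: (x - mu) = (1, 3).

Step 2 — invert Sigma. det(Sigma) = 9·16 - (-3)² = 135.
  Sigma^{-1} = (1/det) · [[d, -b], [-b, a]] = [[0.1185, 0.0222],
 [0.0222, 0.0667]].

Step 3 — form the quadratic (x - mu)^T · Sigma^{-1} · (x - mu):
  Sigma^{-1} · (x - mu) = (0.1852, 0.2222).
  (x - mu)^T · [Sigma^{-1} · (x - mu)] = (1)·(0.1852) + (3)·(0.2222) = 0.8519.

Step 4 — take square root: d = √(0.8519) ≈ 0.923.

d(x, mu) = √(0.8519) ≈ 0.923


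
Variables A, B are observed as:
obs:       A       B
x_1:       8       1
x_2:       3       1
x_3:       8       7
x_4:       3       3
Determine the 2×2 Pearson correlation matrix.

Step 1 — column means:
  mean(A) = (8 + 3 + 8 + 3) / 4 = 22/4 = 5.5
  mean(B) = (1 + 1 + 7 + 3) / 4 = 12/4 = 3

Step 2 — sample variances and covariances s[i,j] = (1/(n-1)) · Σ_k (x_{k,i} - mean_i) · (x_{k,j} - mean_j), with n-1 = 3:
  s[A,A] = ((2.5)·(2.5) + (-2.5)·(-2.5) + (2.5)·(2.5) + (-2.5)·(-2.5)) / 3 = 25/3 = 8.3333
  s[A,B] = ((2.5)·(-2) + (-2.5)·(-2) + (2.5)·(4) + (-2.5)·(0)) / 3 = 10/3 = 3.3333
  s[B,B] = ((-2)·(-2) + (-2)·(-2) + (4)·(4) + (0)·(0)) / 3 = 24/3 = 8
  Sample standard deviations s_i = √(s[i,i]):
  s(A) = √(8.3333) = 2.8868
  s(B) = √(8) = 2.8284

Step 3 — r_{ij} = s_{ij} / (s_i · s_j):
  r[A,A] = 1 (diagonal).
  r[A,B] = 3.3333 / (2.8868 · 2.8284) = 3.3333 / 8.165 = 0.4082
  r[B,B] = 1 (diagonal).

R is symmetric with unit diagonal. Assembling:

R = [[1, 0.4082],
 [0.4082, 1]]


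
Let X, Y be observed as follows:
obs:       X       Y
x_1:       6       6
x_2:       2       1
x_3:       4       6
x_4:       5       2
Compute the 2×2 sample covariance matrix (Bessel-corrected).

Step 1 — column means:
  mean(X) = (6 + 2 + 4 + 5) / 4 = 17/4 = 4.25
  mean(Y) = (6 + 1 + 6 + 2) / 4 = 15/4 = 3.75

Step 2 — sample covariance S[i,j] = (1/(n-1)) · Σ_k (x_{k,i} - mean_i) · (x_{k,j} - mean_j), with n-1 = 3.
  S[X,X] = ((1.75)·(1.75) + (-2.25)·(-2.25) + (-0.25)·(-0.25) + (0.75)·(0.75)) / 3 = 8.75/3 = 2.9167
  S[X,Y] = ((1.75)·(2.25) + (-2.25)·(-2.75) + (-0.25)·(2.25) + (0.75)·(-1.75)) / 3 = 8.25/3 = 2.75
  S[Y,Y] = ((2.25)·(2.25) + (-2.75)·(-2.75) + (2.25)·(2.25) + (-1.75)·(-1.75)) / 3 = 20.75/3 = 6.9167

S is symmetric (S[j,i] = S[i,j]). Assembling:

S = [[2.9167, 2.75],
 [2.75, 6.9167]]


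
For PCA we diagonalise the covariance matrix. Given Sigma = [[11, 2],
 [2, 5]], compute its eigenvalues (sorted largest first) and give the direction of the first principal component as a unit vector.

Step 1 — characteristic polynomial of 2×2 Sigma:
  det(Sigma - λI) = λ² - trace · λ + det = 0.
  trace = 11 + 5 = 16, det = 11·5 - (2)² = 51.
Step 2 — discriminant:
  Δ = trace² - 4·det = 256 - 204 = 52.
Step 3 — eigenvalues:
  λ = (trace ± √Δ)/2 = (16 ± 7.2111)/2,
  λ_1 = 11.6056,  λ_2 = 4.3944.

Step 4 — unit eigenvector for λ_1: solve (Sigma - λ_1 I)v = 0. First row:
  (11 - 11.6056)·v_x + (2)·v_y = 0, i.e. (-0.6056)·v_x + (2)·v_y = 0,
  so v ∝ (b, λ_1 - a) = (2, 0.6056) = u.
  ||u|| = √((2)² + (0.6056)²) = √(4.3667) ≈ 2.0897,
  v_1 = u/||u|| ≈ (0.9571, 0.2898) (||v_1|| = 1).

λ_1 = 11.6056,  λ_2 = 4.3944;  v_1 ≈ (0.9571, 0.2898)


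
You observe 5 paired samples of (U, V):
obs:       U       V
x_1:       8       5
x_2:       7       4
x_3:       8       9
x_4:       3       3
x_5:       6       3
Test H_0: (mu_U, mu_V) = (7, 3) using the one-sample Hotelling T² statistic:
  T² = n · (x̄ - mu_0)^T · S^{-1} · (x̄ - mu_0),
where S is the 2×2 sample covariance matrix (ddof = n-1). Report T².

Step 1 — sample mean vector:
  mean(U) = (8 + 7 + 8 + 3 + 6) / 5 = 32/5 = 6.4
  mean(V) = (5 + 4 + 9 + 3 + 3) / 5 = 24/5 = 4.8
  x̄ = (6.4, 4.8),  deviation x̄ - mu_0 = (6.4, 4.8) - (7, 3) = (-0.6, 1.8).

Step 2 — sample covariance matrix, S[i,j] = (1/(n-1)) · Σ_k (x_{k,i} - mean_i) · (x_{k,j} - mean_j), divisor n-1 = 4:
  S[U,U] = ((1.6)·(1.6) + (0.6)·(0.6) + (1.6)·(1.6) + (-3.4)·(-3.4) + (-0.4)·(-0.4)) / 4 = 17.2/4 = 4.3
  S[U,V] = ((1.6)·(0.2) + (0.6)·(-0.8) + (1.6)·(4.2) + (-3.4)·(-1.8) + (-0.4)·(-1.8)) / 4 = 13.4/4 = 3.35
  S[V,V] = ((0.2)·(0.2) + (-0.8)·(-0.8) + (4.2)·(4.2) + (-1.8)·(-1.8) + (-1.8)·(-1.8)) / 4 = 24.8/4 = 6.2
  S = [[4.3, 3.35],
 [3.35, 6.2]].

Step 3 — invert S. det(S) = 4.3·6.2 - (3.35)² = 15.4375.
  S^{-1} = (1/det) · [[d, -b], [-b, a]] = [[0.4016, -0.217],
 [-0.217, 0.2785]].

Step 4 — quadratic form (x̄ - mu_0)^T · S^{-1} · (x̄ - mu_0):
  S^{-1} · (x̄ - mu_0) = (-0.6316, 0.6316),
  (x̄ - mu_0)^T · [...] = (-0.6)·(-0.6316) + (1.8)·(0.6316) = 1.5158.

Step 5 — scale by n: T² = 5 · 1.5158 = 7.5789.

T² ≈ 7.5789


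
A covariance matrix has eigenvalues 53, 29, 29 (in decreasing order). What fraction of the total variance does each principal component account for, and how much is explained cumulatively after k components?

Step 1 — total variance = trace(Sigma) = Σ λ_i = 53 + 29 + 29 = 111.

Step 2 — fraction explained by component i = λ_i / Σ λ:
  PC1: 53/111 = 0.4775
  PC2: 29/111 = 0.2613
  PC3: 29/111 = 0.2613

Step 3 — cumulative fraction after k components = (λ_1 + ... + λ_k) / Σ λ:
  k = 1: 53/111 = 0.4775
  k = 2: (53 + 29)/111 = 82/111 = 0.7387
  k = 3: (53 + 29 + 29)/111 = 111/111 = 1

Summary (fraction, with percent):

explained: PC1 0.4775 (47.75%), PC2 0.2613 (26.13%), PC3 0.2613 (26.13%);  cumulative: 0.4775, 0.7387, 1


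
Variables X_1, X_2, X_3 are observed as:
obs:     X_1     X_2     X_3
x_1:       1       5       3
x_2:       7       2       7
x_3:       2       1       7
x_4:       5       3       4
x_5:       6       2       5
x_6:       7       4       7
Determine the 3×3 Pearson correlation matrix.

Step 1 — column means:
  mean(X_1) = (1 + 7 + 2 + 5 + 6 + 7) / 6 = 28/6 = 4.6667
  mean(X_2) = (5 + 2 + 1 + 3 + 2 + 4) / 6 = 17/6 = 2.8333
  mean(X_3) = (3 + 7 + 7 + 4 + 5 + 7) / 6 = 33/6 = 5.5

Step 2 — sample variances and covariances s[i,j] = (1/(n-1)) · Σ_k (x_{k,i} - mean_i) · (x_{k,j} - mean_j), with n-1 = 5:
  s[X_1,X_1] = ((-3.6667)·(-3.6667) + (2.3333)·(2.3333) + (-2.6667)·(-2.6667) + (0.3333)·(0.3333) + (1.3333)·(1.3333) + (2.3333)·(2.3333)) / 5 = 33.3333/5 = 6.6667
  s[X_1,X_2] = ((-3.6667)·(2.1667) + (2.3333)·(-0.8333) + (-2.6667)·(-1.8333) + (0.3333)·(0.1667) + (1.3333)·(-0.8333) + (2.3333)·(1.1667)) / 5 = -3.3333/5 = -0.6667
  s[X_1,X_3] = ((-3.6667)·(-2.5) + (2.3333)·(1.5) + (-2.6667)·(1.5) + (0.3333)·(-1.5) + (1.3333)·(-0.5) + (2.3333)·(1.5)) / 5 = 11/5 = 2.2
  s[X_2,X_2] = ((2.1667)·(2.1667) + (-0.8333)·(-0.8333) + (-1.8333)·(-1.8333) + (0.1667)·(0.1667) + (-0.8333)·(-0.8333) + (1.1667)·(1.1667)) / 5 = 10.8333/5 = 2.1667
  s[X_2,X_3] = ((2.1667)·(-2.5) + (-0.8333)·(1.5) + (-1.8333)·(1.5) + (0.1667)·(-1.5) + (-0.8333)·(-0.5) + (1.1667)·(1.5)) / 5 = -7.5/5 = -1.5
  s[X_3,X_3] = ((-2.5)·(-2.5) + (1.5)·(1.5) + (1.5)·(1.5) + (-1.5)·(-1.5) + (-0.5)·(-0.5) + (1.5)·(1.5)) / 5 = 15.5/5 = 3.1
  Sample standard deviations s_i = √(s[i,i]):
  s(X_1) = √(6.6667) = 2.582
  s(X_2) = √(2.1667) = 1.472
  s(X_3) = √(3.1) = 1.7607

Step 3 — r_{ij} = s_{ij} / (s_i · s_j):
  r[X_1,X_1] = 1 (diagonal).
  r[X_1,X_2] = -0.6667 / (2.582 · 1.472) = -0.6667 / 3.8006 = -0.1754
  r[X_1,X_3] = 2.2 / (2.582 · 1.7607) = 2.2 / 4.5461 = 0.4839
  r[X_2,X_2] = 1 (diagonal).
  r[X_2,X_3] = -1.5 / (1.472 · 1.7607) = -1.5 / 2.5917 = -0.5788
  r[X_3,X_3] = 1 (diagonal).

R is symmetric with unit diagonal. Assembling:

R = [[1, -0.1754, 0.4839],
 [-0.1754, 1, -0.5788],
 [0.4839, -0.5788, 1]]


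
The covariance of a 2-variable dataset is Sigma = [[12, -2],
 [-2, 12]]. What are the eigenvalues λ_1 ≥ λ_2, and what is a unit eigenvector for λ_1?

Step 1 — characteristic polynomial of 2×2 Sigma:
  det(Sigma - λI) = λ² - trace · λ + det = 0.
  trace = 12 + 12 = 24, det = 12·12 - (-2)² = 140.
Step 2 — discriminant:
  Δ = trace² - 4·det = 576 - 560 = 16.
Step 3 — eigenvalues:
  λ = (trace ± √Δ)/2 = (24 ± 4)/2,
  λ_1 = 14,  λ_2 = 10.

Step 4 — unit eigenvector for λ_1: solve (Sigma - λ_1 I)v = 0. First row:
  (12 - 14)·v_x + (-2)·v_y = 0, i.e. (-2)·v_x + (-2)·v_y = 0,
  so v ∝ (b, λ_1 - a) = (-2, 2); multiply by -1 so the first entry is positive: u = (2, -2).
  ||u|| = √((2)² + (-2)²) = √(8) ≈ 2.8284,
  v_1 = u/||u|| ≈ (0.7071, -0.7071) (||v_1|| = 1).

λ_1 = 14,  λ_2 = 10;  v_1 ≈ (0.7071, -0.7071)


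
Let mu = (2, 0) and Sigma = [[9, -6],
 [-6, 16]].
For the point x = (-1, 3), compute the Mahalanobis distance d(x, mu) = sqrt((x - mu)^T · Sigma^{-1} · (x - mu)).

Step 1 — centre the observation: (x - mu) = (-3, 3).

Step 2 — invert Sigma. det(Sigma) = 9·16 - (-6)² = 108.
  Sigma^{-1} = (1/det) · [[d, -b], [-b, a]] = [[0.1481, 0.0556],
 [0.0556, 0.0833]].

Step 3 — form the quadratic (x - mu)^T · Sigma^{-1} · (x - mu):
  Sigma^{-1} · (x - mu) = (-0.2778, 0.0833).
  (x - mu)^T · [Sigma^{-1} · (x - mu)] = (-3)·(-0.2778) + (3)·(0.0833) = 1.0833.

Step 4 — take square root: d = √(1.0833) ≈ 1.0408.

d(x, mu) = √(1.0833) ≈ 1.0408


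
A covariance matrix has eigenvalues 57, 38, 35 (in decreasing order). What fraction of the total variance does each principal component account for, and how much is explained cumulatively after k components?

Step 1 — total variance = trace(Sigma) = Σ λ_i = 57 + 38 + 35 = 130.

Step 2 — fraction explained by component i = λ_i / Σ λ:
  PC1: 57/130 = 0.4385
  PC2: 38/130 = 0.2923
  PC3: 35/130 = 0.2692

Step 3 — cumulative fraction after k components = (λ_1 + ... + λ_k) / Σ λ:
  k = 1: 57/130 = 0.4385
  k = 2: (57 + 38)/130 = 95/130 = 0.7308
  k = 3: (57 + 38 + 35)/130 = 130/130 = 1

Summary (fraction, with percent):

explained: PC1 0.4385 (43.85%), PC2 0.2923 (29.23%), PC3 0.2692 (26.92%);  cumulative: 0.4385, 0.7308, 1


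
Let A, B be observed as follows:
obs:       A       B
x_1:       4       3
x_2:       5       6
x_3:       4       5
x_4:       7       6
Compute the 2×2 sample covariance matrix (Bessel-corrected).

Step 1 — column means:
  mean(A) = (4 + 5 + 4 + 7) / 4 = 20/4 = 5
  mean(B) = (3 + 6 + 5 + 6) / 4 = 20/4 = 5

Step 2 — sample covariance S[i,j] = (1/(n-1)) · Σ_k (x_{k,i} - mean_i) · (x_{k,j} - mean_j), with n-1 = 3.
  S[A,A] = ((-1)·(-1) + (0)·(0) + (-1)·(-1) + (2)·(2)) / 3 = 6/3 = 2
  S[A,B] = ((-1)·(-2) + (0)·(1) + (-1)·(0) + (2)·(1)) / 3 = 4/3 = 1.3333
  S[B,B] = ((-2)·(-2) + (1)·(1) + (0)·(0) + (1)·(1)) / 3 = 6/3 = 2

S is symmetric (S[j,i] = S[i,j]). Assembling:

S = [[2, 1.3333],
 [1.3333, 2]]


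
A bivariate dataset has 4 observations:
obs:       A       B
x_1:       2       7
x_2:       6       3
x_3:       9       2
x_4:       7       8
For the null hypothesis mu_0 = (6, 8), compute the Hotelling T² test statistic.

Step 1 — sample mean vector:
  mean(A) = (2 + 6 + 9 + 7) / 4 = 24/4 = 6
  mean(B) = (7 + 3 + 2 + 8) / 4 = 20/4 = 5
  x̄ = (6, 5),  deviation x̄ - mu_0 = (6, 5) - (6, 8) = (0, -3).

Step 2 — sample covariance matrix, S[i,j] = (1/(n-1)) · Σ_k (x_{k,i} - mean_i) · (x_{k,j} - mean_j), divisor n-1 = 3:
  S[A,A] = ((-4)·(-4) + (0)·(0) + (3)·(3) + (1)·(1)) / 3 = 26/3 = 8.6667
  S[A,B] = ((-4)·(2) + (0)·(-2) + (3)·(-3) + (1)·(3)) / 3 = -14/3 = -4.6667
  S[B,B] = ((2)·(2) + (-2)·(-2) + (-3)·(-3) + (3)·(3)) / 3 = 26/3 = 8.6667
  S = [[8.6667, -4.6667],
 [-4.6667, 8.6667]].

Step 3 — invert S. det(S) = 8.6667·8.6667 - (-4.6667)² = 53.3333.
  S^{-1} = (1/det) · [[d, -b], [-b, a]] = [[0.1625, 0.0875],
 [0.0875, 0.1625]].

Step 4 — quadratic form (x̄ - mu_0)^T · S^{-1} · (x̄ - mu_0):
  S^{-1} · (x̄ - mu_0) = (-0.2625, -0.4875),
  (x̄ - mu_0)^T · [...] = (0)·(-0.2625) + (-3)·(-0.4875) = 1.4625.

Step 5 — scale by n: T² = 4 · 1.4625 = 5.85.

T² ≈ 5.85


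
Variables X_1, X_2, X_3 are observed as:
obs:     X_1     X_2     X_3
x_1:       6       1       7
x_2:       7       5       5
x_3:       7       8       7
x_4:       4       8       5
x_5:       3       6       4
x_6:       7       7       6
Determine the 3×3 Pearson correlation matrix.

Step 1 — column means:
  mean(X_1) = (6 + 7 + 7 + 4 + 3 + 7) / 6 = 34/6 = 5.6667
  mean(X_2) = (1 + 5 + 8 + 8 + 6 + 7) / 6 = 35/6 = 5.8333
  mean(X_3) = (7 + 5 + 7 + 5 + 4 + 6) / 6 = 34/6 = 5.6667

Step 2 — sample variances and covariances s[i,j] = (1/(n-1)) · Σ_k (x_{k,i} - mean_i) · (x_{k,j} - mean_j), with n-1 = 5:
  s[X_1,X_1] = ((0.3333)·(0.3333) + (1.3333)·(1.3333) + (1.3333)·(1.3333) + (-1.6667)·(-1.6667) + (-2.6667)·(-2.6667) + (1.3333)·(1.3333)) / 5 = 15.3333/5 = 3.0667
  s[X_1,X_2] = ((0.3333)·(-4.8333) + (1.3333)·(-0.8333) + (1.3333)·(2.1667) + (-1.6667)·(2.1667) + (-2.6667)·(0.1667) + (1.3333)·(1.1667)) / 5 = -2.3333/5 = -0.4667
  s[X_1,X_3] = ((0.3333)·(1.3333) + (1.3333)·(-0.6667) + (1.3333)·(1.3333) + (-1.6667)·(-0.6667) + (-2.6667)·(-1.6667) + (1.3333)·(0.3333)) / 5 = 7.3333/5 = 1.4667
  s[X_2,X_2] = ((-4.8333)·(-4.8333) + (-0.8333)·(-0.8333) + (2.1667)·(2.1667) + (2.1667)·(2.1667) + (0.1667)·(0.1667) + (1.1667)·(1.1667)) / 5 = 34.8333/5 = 6.9667
  s[X_2,X_3] = ((-4.8333)·(1.3333) + (-0.8333)·(-0.6667) + (2.1667)·(1.3333) + (2.1667)·(-0.6667) + (0.1667)·(-1.6667) + (1.1667)·(0.3333)) / 5 = -4.3333/5 = -0.8667
  s[X_3,X_3] = ((1.3333)·(1.3333) + (-0.6667)·(-0.6667) + (1.3333)·(1.3333) + (-0.6667)·(-0.6667) + (-1.6667)·(-1.6667) + (0.3333)·(0.3333)) / 5 = 7.3333/5 = 1.4667
  Sample standard deviations s_i = √(s[i,i]):
  s(X_1) = √(3.0667) = 1.7512
  s(X_2) = √(6.9667) = 2.6394
  s(X_3) = √(1.4667) = 1.2111

Step 3 — r_{ij} = s_{ij} / (s_i · s_j):
  r[X_1,X_1] = 1 (diagonal).
  r[X_1,X_2] = -0.4667 / (1.7512 · 2.6394) = -0.4667 / 4.6222 = -0.101
  r[X_1,X_3] = 1.4667 / (1.7512 · 1.2111) = 1.4667 / 2.1208 = 0.6916
  r[X_2,X_2] = 1 (diagonal).
  r[X_2,X_3] = -0.8667 / (2.6394 · 1.2111) = -0.8667 / 3.1965 = -0.2711
  r[X_3,X_3] = 1 (diagonal).

R is symmetric with unit diagonal. Assembling:

R = [[1, -0.101, 0.6916],
 [-0.101, 1, -0.2711],
 [0.6916, -0.2711, 1]]


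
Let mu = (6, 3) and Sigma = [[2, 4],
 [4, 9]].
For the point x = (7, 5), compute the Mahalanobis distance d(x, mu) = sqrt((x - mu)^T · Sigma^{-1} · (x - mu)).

Step 1 — centre the observation: (x - mu) = (1, 2).

Step 2 — invert Sigma. det(Sigma) = 2·9 - (4)² = 2.
  Sigma^{-1} = (1/det) · [[d, -b], [-b, a]] = [[4.5, -2],
 [-2, 1]].

Step 3 — form the quadratic (x - mu)^T · Sigma^{-1} · (x - mu):
  Sigma^{-1} · (x - mu) = (0.5, 0).
  (x - mu)^T · [Sigma^{-1} · (x - mu)] = (1)·(0.5) + (2)·(0) = 0.5.

Step 4 — take square root: d = √(0.5) ≈ 0.7071.

d(x, mu) = √(0.5) ≈ 0.7071


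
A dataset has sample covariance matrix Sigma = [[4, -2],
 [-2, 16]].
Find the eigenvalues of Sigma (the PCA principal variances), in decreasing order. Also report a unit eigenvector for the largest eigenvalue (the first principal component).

Step 1 — characteristic polynomial of 2×2 Sigma:
  det(Sigma - λI) = λ² - trace · λ + det = 0.
  trace = 4 + 16 = 20, det = 4·16 - (-2)² = 60.
Step 2 — discriminant:
  Δ = trace² - 4·det = 400 - 240 = 160.
Step 3 — eigenvalues:
  λ = (trace ± √Δ)/2 = (20 ± 12.6491)/2,
  λ_1 = 16.3246,  λ_2 = 3.6754.

Step 4 — unit eigenvector for λ_1: solve (Sigma - λ_1 I)v = 0. First row:
  (4 - 16.3246)·v_x + (-2)·v_y = 0, i.e. (-12.3246)·v_x + (-2)·v_y = 0,
  so v ∝ (b, λ_1 - a) = (-2, 12.3246); multiply by -1 so the first entry is positive: u = (2, -12.3246).
  ||u|| = √((2)² + (-12.3246)²) = √(155.8947) ≈ 12.4858,
  v_1 = u/||u|| ≈ (0.1602, -0.9871) (||v_1|| = 1).

λ_1 = 16.3246,  λ_2 = 3.6754;  v_1 ≈ (0.1602, -0.9871)


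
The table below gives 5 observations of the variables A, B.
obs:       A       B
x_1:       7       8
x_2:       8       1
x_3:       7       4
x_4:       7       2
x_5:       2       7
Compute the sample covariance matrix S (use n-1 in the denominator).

Step 1 — column means:
  mean(A) = (7 + 8 + 7 + 7 + 2) / 5 = 31/5 = 6.2
  mean(B) = (8 + 1 + 4 + 2 + 7) / 5 = 22/5 = 4.4

Step 2 — sample covariance S[i,j] = (1/(n-1)) · Σ_k (x_{k,i} - mean_i) · (x_{k,j} - mean_j), with n-1 = 4.
  S[A,A] = ((0.8)·(0.8) + (1.8)·(1.8) + (0.8)·(0.8) + (0.8)·(0.8) + (-4.2)·(-4.2)) / 4 = 22.8/4 = 5.7
  S[A,B] = ((0.8)·(3.6) + (1.8)·(-3.4) + (0.8)·(-0.4) + (0.8)·(-2.4) + (-4.2)·(2.6)) / 4 = -16.4/4 = -4.1
  S[B,B] = ((3.6)·(3.6) + (-3.4)·(-3.4) + (-0.4)·(-0.4) + (-2.4)·(-2.4) + (2.6)·(2.6)) / 4 = 37.2/4 = 9.3

S is symmetric (S[j,i] = S[i,j]). Assembling:

S = [[5.7, -4.1],
 [-4.1, 9.3]]


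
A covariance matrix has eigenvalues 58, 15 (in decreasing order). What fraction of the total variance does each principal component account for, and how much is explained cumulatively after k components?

Step 1 — total variance = trace(Sigma) = Σ λ_i = 58 + 15 = 73.

Step 2 — fraction explained by component i = λ_i / Σ λ:
  PC1: 58/73 = 0.7945
  PC2: 15/73 = 0.2055

Step 3 — cumulative fraction after k components = (λ_1 + ... + λ_k) / Σ λ:
  k = 1: 58/73 = 0.7945
  k = 2: (58 + 15)/73 = 73/73 = 1

Summary (fraction, with percent):

explained: PC1 0.7945 (79.45%), PC2 0.2055 (20.55%);  cumulative: 0.7945, 1


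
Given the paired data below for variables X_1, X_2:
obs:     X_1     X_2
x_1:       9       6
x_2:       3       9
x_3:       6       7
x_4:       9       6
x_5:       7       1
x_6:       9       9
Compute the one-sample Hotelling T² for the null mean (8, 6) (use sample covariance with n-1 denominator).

Step 1 — sample mean vector:
  mean(X_1) = (9 + 3 + 6 + 9 + 7 + 9) / 6 = 43/6 = 7.1667
  mean(X_2) = (6 + 9 + 7 + 6 + 1 + 9) / 6 = 38/6 = 6.3333
  x̄ = (7.1667, 6.3333),  deviation x̄ - mu_0 = (7.1667, 6.3333) - (8, 6) = (-0.8333, 0.3333).

Step 2 — sample covariance matrix, S[i,j] = (1/(n-1)) · Σ_k (x_{k,i} - mean_i) · (x_{k,j} - mean_j), divisor n-1 = 5:
  S[X_1,X_1] = ((1.8333)·(1.8333) + (-4.1667)·(-4.1667) + (-1.1667)·(-1.1667) + (1.8333)·(1.8333) + (-0.1667)·(-0.1667) + (1.8333)·(1.8333)) / 5 = 28.8333/5 = 5.7667
  S[X_1,X_2] = ((1.8333)·(-0.3333) + (-4.1667)·(2.6667) + (-1.1667)·(0.6667) + (1.8333)·(-0.3333) + (-0.1667)·(-5.3333) + (1.8333)·(2.6667)) / 5 = -7.3333/5 = -1.4667
  S[X_2,X_2] = ((-0.3333)·(-0.3333) + (2.6667)·(2.6667) + (0.6667)·(0.6667) + (-0.3333)·(-0.3333) + (-5.3333)·(-5.3333) + (2.6667)·(2.6667)) / 5 = 43.3333/5 = 8.6667
  S = [[5.7667, -1.4667],
 [-1.4667, 8.6667]].

Step 3 — invert S. det(S) = 5.7667·8.6667 - (-1.4667)² = 47.8267.
  S^{-1} = (1/det) · [[d, -b], [-b, a]] = [[0.1812, 0.0307],
 [0.0307, 0.1206]].

Step 4 — quadratic form (x̄ - mu_0)^T · S^{-1} · (x̄ - mu_0):
  S^{-1} · (x̄ - mu_0) = (-0.1408, 0.0146),
  (x̄ - mu_0)^T · [...] = (-0.8333)·(-0.1408) + (0.3333)·(0.0146) = 0.1222.

Step 5 — scale by n: T² = 6 · 0.1222 = 0.7332.

T² ≈ 0.7332


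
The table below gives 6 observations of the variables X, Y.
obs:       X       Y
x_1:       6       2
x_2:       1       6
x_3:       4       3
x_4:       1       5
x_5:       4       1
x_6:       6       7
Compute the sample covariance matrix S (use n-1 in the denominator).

Step 1 — column means:
  mean(X) = (6 + 1 + 4 + 1 + 4 + 6) / 6 = 22/6 = 3.6667
  mean(Y) = (2 + 6 + 3 + 5 + 1 + 7) / 6 = 24/6 = 4

Step 2 — sample covariance S[i,j] = (1/(n-1)) · Σ_k (x_{k,i} - mean_i) · (x_{k,j} - mean_j), with n-1 = 5.
  S[X,X] = ((2.3333)·(2.3333) + (-2.6667)·(-2.6667) + (0.3333)·(0.3333) + (-2.6667)·(-2.6667) + (0.3333)·(0.3333) + (2.3333)·(2.3333)) / 5 = 25.3333/5 = 5.0667
  S[X,Y] = ((2.3333)·(-2) + (-2.6667)·(2) + (0.3333)·(-1) + (-2.6667)·(1) + (0.3333)·(-3) + (2.3333)·(3)) / 5 = -7/5 = -1.4
  S[Y,Y] = ((-2)·(-2) + (2)·(2) + (-1)·(-1) + (1)·(1) + (-3)·(-3) + (3)·(3)) / 5 = 28/5 = 5.6

S is symmetric (S[j,i] = S[i,j]). Assembling:

S = [[5.0667, -1.4],
 [-1.4, 5.6]]


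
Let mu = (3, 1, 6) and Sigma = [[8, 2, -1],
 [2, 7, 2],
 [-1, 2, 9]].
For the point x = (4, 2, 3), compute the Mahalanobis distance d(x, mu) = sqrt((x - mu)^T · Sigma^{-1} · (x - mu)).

Step 1 — centre the observation: (x - mu) = (1, 1, -3).

Step 2 — invert Sigma (cofactor / det for 3×3, or solve directly):
  Sigma^{-1} = [[0.1401, -0.0475, 0.0261],
 [-0.0475, 0.1686, -0.0428],
 [0.0261, -0.0428, 0.1235]].

Step 3 — form the quadratic (x - mu)^T · Sigma^{-1} · (x - mu):
  Sigma^{-1} · (x - mu) = (0.0143, 0.2494, -0.3872).
  (x - mu)^T · [Sigma^{-1} · (x - mu)] = (1)·(0.0143) + (1)·(0.2494) + (-3)·(-0.3872) = 1.4252.

Step 4 — take square root: d = √(1.4252) ≈ 1.1938.

d(x, mu) = √(1.4252) ≈ 1.1938


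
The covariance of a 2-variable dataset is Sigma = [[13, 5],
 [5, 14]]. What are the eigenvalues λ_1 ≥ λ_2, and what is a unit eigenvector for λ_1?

Step 1 — characteristic polynomial of 2×2 Sigma:
  det(Sigma - λI) = λ² - trace · λ + det = 0.
  trace = 13 + 14 = 27, det = 13·14 - (5)² = 157.
Step 2 — discriminant:
  Δ = trace² - 4·det = 729 - 628 = 101.
Step 3 — eigenvalues:
  λ = (trace ± √Δ)/2 = (27 ± 10.0499)/2,
  λ_1 = 18.5249,  λ_2 = 8.4751.

Step 4 — unit eigenvector for λ_1: solve (Sigma - λ_1 I)v = 0. First row:
  (13 - 18.5249)·v_x + (5)·v_y = 0, i.e. (-5.5249)·v_x + (5)·v_y = 0,
  so v ∝ (b, λ_1 - a) = (5, 5.5249) = u.
  ||u|| = √((5)² + (5.5249)²) = √(55.5249) ≈ 7.4515,
  v_1 = u/||u|| ≈ (0.671, 0.7415) (||v_1|| = 1).

λ_1 = 18.5249,  λ_2 = 8.4751;  v_1 ≈ (0.671, 0.7415)


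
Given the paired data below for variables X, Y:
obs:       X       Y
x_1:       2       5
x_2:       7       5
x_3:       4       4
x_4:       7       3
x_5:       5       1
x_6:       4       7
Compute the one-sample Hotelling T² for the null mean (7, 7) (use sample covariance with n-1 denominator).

Step 1 — sample mean vector:
  mean(X) = (2 + 7 + 4 + 7 + 5 + 4) / 6 = 29/6 = 4.8333
  mean(Y) = (5 + 5 + 4 + 3 + 1 + 7) / 6 = 25/6 = 4.1667
  x̄ = (4.8333, 4.1667),  deviation x̄ - mu_0 = (4.8333, 4.1667) - (7, 7) = (-2.1667, -2.8333).

Step 2 — sample covariance matrix, S[i,j] = (1/(n-1)) · Σ_k (x_{k,i} - mean_i) · (x_{k,j} - mean_j), divisor n-1 = 5:
  S[X,X] = ((-2.8333)·(-2.8333) + (2.1667)·(2.1667) + (-0.8333)·(-0.8333) + (2.1667)·(2.1667) + (0.1667)·(0.1667) + (-0.8333)·(-0.8333)) / 5 = 18.8333/5 = 3.7667
  S[X,Y] = ((-2.8333)·(0.8333) + (2.1667)·(0.8333) + (-0.8333)·(-0.1667) + (2.1667)·(-1.1667) + (0.1667)·(-3.1667) + (-0.8333)·(2.8333)) / 5 = -5.8333/5 = -1.1667
  S[Y,Y] = ((0.8333)·(0.8333) + (0.8333)·(0.8333) + (-0.1667)·(-0.1667) + (-1.1667)·(-1.1667) + (-3.1667)·(-3.1667) + (2.8333)·(2.8333)) / 5 = 20.8333/5 = 4.1667
  S = [[3.7667, -1.1667],
 [-1.1667, 4.1667]].

Step 3 — invert S. det(S) = 3.7667·4.1667 - (-1.1667)² = 14.3333.
  S^{-1} = (1/det) · [[d, -b], [-b, a]] = [[0.2907, 0.0814],
 [0.0814, 0.2628]].

Step 4 — quadratic form (x̄ - mu_0)^T · S^{-1} · (x̄ - mu_0):
  S^{-1} · (x̄ - mu_0) = (-0.8605, -0.9209),
  (x̄ - mu_0)^T · [...] = (-2.1667)·(-0.8605) + (-2.8333)·(-0.9209) = 4.4736.

Step 5 — scale by n: T² = 6 · 4.4736 = 26.8419.

T² ≈ 26.8419


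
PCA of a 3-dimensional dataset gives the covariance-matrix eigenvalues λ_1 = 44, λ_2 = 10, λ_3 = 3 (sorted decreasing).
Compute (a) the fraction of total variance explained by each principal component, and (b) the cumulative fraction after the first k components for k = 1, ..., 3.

Step 1 — total variance = trace(Sigma) = Σ λ_i = 44 + 10 + 3 = 57.

Step 2 — fraction explained by component i = λ_i / Σ λ:
  PC1: 44/57 = 0.7719
  PC2: 10/57 = 0.1754
  PC3: 3/57 = 0.0526

Step 3 — cumulative fraction after k components = (λ_1 + ... + λ_k) / Σ λ:
  k = 1: 44/57 = 0.7719
  k = 2: (44 + 10)/57 = 54/57 = 0.9474
  k = 3: (44 + 10 + 3)/57 = 57/57 = 1

Summary (fraction, with percent):

explained: PC1 0.7719 (77.19%), PC2 0.1754 (17.54%), PC3 0.0526 (5.26%);  cumulative: 0.7719, 0.9474, 1


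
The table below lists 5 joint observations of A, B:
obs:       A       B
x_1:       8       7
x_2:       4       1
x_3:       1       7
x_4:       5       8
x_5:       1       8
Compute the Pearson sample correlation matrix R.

Step 1 — column means:
  mean(A) = (8 + 4 + 1 + 5 + 1) / 5 = 19/5 = 3.8
  mean(B) = (7 + 1 + 7 + 8 + 8) / 5 = 31/5 = 6.2

Step 2 — sample variances and covariances s[i,j] = (1/(n-1)) · Σ_k (x_{k,i} - mean_i) · (x_{k,j} - mean_j), with n-1 = 4:
  s[A,A] = ((4.2)·(4.2) + (0.2)·(0.2) + (-2.8)·(-2.8) + (1.2)·(1.2) + (-2.8)·(-2.8)) / 4 = 34.8/4 = 8.7
  s[A,B] = ((4.2)·(0.8) + (0.2)·(-5.2) + (-2.8)·(0.8) + (1.2)·(1.8) + (-2.8)·(1.8)) / 4 = -2.8/4 = -0.7
  s[B,B] = ((0.8)·(0.8) + (-5.2)·(-5.2) + (0.8)·(0.8) + (1.8)·(1.8) + (1.8)·(1.8)) / 4 = 34.8/4 = 8.7
  Sample standard deviations s_i = √(s[i,i]):
  s(A) = √(8.7) = 2.9496
  s(B) = √(8.7) = 2.9496

Step 3 — r_{ij} = s_{ij} / (s_i · s_j):
  r[A,A] = 1 (diagonal).
  r[A,B] = -0.7 / (2.9496 · 2.9496) = -0.7 / 8.7 = -0.0805
  r[B,B] = 1 (diagonal).

R is symmetric with unit diagonal. Assembling:

R = [[1, -0.0805],
 [-0.0805, 1]]


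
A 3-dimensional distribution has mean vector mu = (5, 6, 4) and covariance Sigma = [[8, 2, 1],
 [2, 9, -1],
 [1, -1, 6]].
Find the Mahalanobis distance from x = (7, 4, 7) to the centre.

Step 1 — centre the observation: (x - mu) = (2, -2, 3).

Step 2 — invert Sigma (cofactor / det for 3×3, or solve directly):
  Sigma^{-1} = [[0.137, -0.0336, -0.0284],
 [-0.0336, 0.1214, 0.0258],
 [-0.0284, 0.0258, 0.1757]].

Step 3 — form the quadratic (x - mu)^T · Sigma^{-1} · (x - mu):
  Sigma^{-1} · (x - mu) = (0.2558, -0.2326, 0.4186).
  (x - mu)^T · [Sigma^{-1} · (x - mu)] = (2)·(0.2558) + (-2)·(-0.2326) + (3)·(0.4186) = 2.2326.

Step 4 — take square root: d = √(2.2326) ≈ 1.4942.

d(x, mu) = √(2.2326) ≈ 1.4942


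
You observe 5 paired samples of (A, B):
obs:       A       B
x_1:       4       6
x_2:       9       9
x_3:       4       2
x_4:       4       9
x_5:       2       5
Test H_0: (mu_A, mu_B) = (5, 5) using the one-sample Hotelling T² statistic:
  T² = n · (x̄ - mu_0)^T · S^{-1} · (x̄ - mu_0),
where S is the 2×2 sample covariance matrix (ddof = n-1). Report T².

Step 1 — sample mean vector:
  mean(A) = (4 + 9 + 4 + 4 + 2) / 5 = 23/5 = 4.6
  mean(B) = (6 + 9 + 2 + 9 + 5) / 5 = 31/5 = 6.2
  x̄ = (4.6, 6.2),  deviation x̄ - mu_0 = (4.6, 6.2) - (5, 5) = (-0.4, 1.2).

Step 2 — sample covariance matrix, S[i,j] = (1/(n-1)) · Σ_k (x_{k,i} - mean_i) · (x_{k,j} - mean_j), divisor n-1 = 4:
  S[A,A] = ((-0.6)·(-0.6) + (4.4)·(4.4) + (-0.6)·(-0.6) + (-0.6)·(-0.6) + (-2.6)·(-2.6)) / 4 = 27.2/4 = 6.8
  S[A,B] = ((-0.6)·(-0.2) + (4.4)·(2.8) + (-0.6)·(-4.2) + (-0.6)·(2.8) + (-2.6)·(-1.2)) / 4 = 16.4/4 = 4.1
  S[B,B] = ((-0.2)·(-0.2) + (2.8)·(2.8) + (-4.2)·(-4.2) + (2.8)·(2.8) + (-1.2)·(-1.2)) / 4 = 34.8/4 = 8.7
  S = [[6.8, 4.1],
 [4.1, 8.7]].

Step 3 — invert S. det(S) = 6.8·8.7 - (4.1)² = 42.35.
  S^{-1} = (1/det) · [[d, -b], [-b, a]] = [[0.2054, -0.0968],
 [-0.0968, 0.1606]].

Step 4 — quadratic form (x̄ - mu_0)^T · S^{-1} · (x̄ - mu_0):
  S^{-1} · (x̄ - mu_0) = (-0.1983, 0.2314),
  (x̄ - mu_0)^T · [...] = (-0.4)·(-0.1983) + (1.2)·(0.2314) = 0.357.

Step 5 — scale by n: T² = 5 · 0.357 = 1.7851.

T² ≈ 1.7851


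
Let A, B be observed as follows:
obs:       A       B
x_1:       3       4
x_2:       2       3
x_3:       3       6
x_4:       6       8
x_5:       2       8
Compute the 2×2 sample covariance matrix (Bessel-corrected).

Step 1 — column means:
  mean(A) = (3 + 2 + 3 + 6 + 2) / 5 = 16/5 = 3.2
  mean(B) = (4 + 3 + 6 + 8 + 8) / 5 = 29/5 = 5.8

Step 2 — sample covariance S[i,j] = (1/(n-1)) · Σ_k (x_{k,i} - mean_i) · (x_{k,j} - mean_j), with n-1 = 4.
  S[A,A] = ((-0.2)·(-0.2) + (-1.2)·(-1.2) + (-0.2)·(-0.2) + (2.8)·(2.8) + (-1.2)·(-1.2)) / 4 = 10.8/4 = 2.7
  S[A,B] = ((-0.2)·(-1.8) + (-1.2)·(-2.8) + (-0.2)·(0.2) + (2.8)·(2.2) + (-1.2)·(2.2)) / 4 = 7.2/4 = 1.8
  S[B,B] = ((-1.8)·(-1.8) + (-2.8)·(-2.8) + (0.2)·(0.2) + (2.2)·(2.2) + (2.2)·(2.2)) / 4 = 20.8/4 = 5.2

S is symmetric (S[j,i] = S[i,j]). Assembling:

S = [[2.7, 1.8],
 [1.8, 5.2]]


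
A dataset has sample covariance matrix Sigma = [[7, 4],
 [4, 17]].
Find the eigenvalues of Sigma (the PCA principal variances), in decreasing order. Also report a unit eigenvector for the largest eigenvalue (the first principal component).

Step 1 — characteristic polynomial of 2×2 Sigma:
  det(Sigma - λI) = λ² - trace · λ + det = 0.
  trace = 7 + 17 = 24, det = 7·17 - (4)² = 103.
Step 2 — discriminant:
  Δ = trace² - 4·det = 576 - 412 = 164.
Step 3 — eigenvalues:
  λ = (trace ± √Δ)/2 = (24 ± 12.8062)/2,
  λ_1 = 18.4031,  λ_2 = 5.5969.

Step 4 — unit eigenvector for λ_1: solve (Sigma - λ_1 I)v = 0. First row:
  (7 - 18.4031)·v_x + (4)·v_y = 0, i.e. (-11.4031)·v_x + (4)·v_y = 0,
  so v ∝ (b, λ_1 - a) = (4, 11.4031) = u.
  ||u|| = √((4)² + (11.4031)²) = √(146.0312) ≈ 12.0843,
  v_1 = u/||u|| ≈ (0.331, 0.9436) (||v_1|| = 1).

λ_1 = 18.4031,  λ_2 = 5.5969;  v_1 ≈ (0.331, 0.9436)


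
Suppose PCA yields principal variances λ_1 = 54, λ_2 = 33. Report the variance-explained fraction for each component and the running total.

Step 1 — total variance = trace(Sigma) = Σ λ_i = 54 + 33 = 87.

Step 2 — fraction explained by component i = λ_i / Σ λ:
  PC1: 54/87 = 0.6207
  PC2: 33/87 = 0.3793

Step 3 — cumulative fraction after k components = (λ_1 + ... + λ_k) / Σ λ:
  k = 1: 54/87 = 0.6207
  k = 2: (54 + 33)/87 = 87/87 = 1

Summary (fraction, with percent):

explained: PC1 0.6207 (62.07%), PC2 0.3793 (37.93%);  cumulative: 0.6207, 1


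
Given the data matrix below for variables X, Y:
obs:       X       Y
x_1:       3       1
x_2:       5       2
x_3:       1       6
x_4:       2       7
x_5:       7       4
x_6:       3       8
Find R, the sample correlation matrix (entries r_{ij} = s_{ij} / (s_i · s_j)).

Step 1 — column means:
  mean(X) = (3 + 5 + 1 + 2 + 7 + 3) / 6 = 21/6 = 3.5
  mean(Y) = (1 + 2 + 6 + 7 + 4 + 8) / 6 = 28/6 = 4.6667

Step 2 — sample variances and covariances s[i,j] = (1/(n-1)) · Σ_k (x_{k,i} - mean_i) · (x_{k,j} - mean_j), with n-1 = 5:
  s[X,X] = ((-0.5)·(-0.5) + (1.5)·(1.5) + (-2.5)·(-2.5) + (-1.5)·(-1.5) + (3.5)·(3.5) + (-0.5)·(-0.5)) / 5 = 23.5/5 = 4.7
  s[X,Y] = ((-0.5)·(-3.6667) + (1.5)·(-2.6667) + (-2.5)·(1.3333) + (-1.5)·(2.3333) + (3.5)·(-0.6667) + (-0.5)·(3.3333)) / 5 = -13/5 = -2.6
  s[Y,Y] = ((-3.6667)·(-3.6667) + (-2.6667)·(-2.6667) + (1.3333)·(1.3333) + (2.3333)·(2.3333) + (-0.6667)·(-0.6667) + (3.3333)·(3.3333)) / 5 = 39.3333/5 = 7.8667
  Sample standard deviations s_i = √(s[i,i]):
  s(X) = √(4.7) = 2.1679
  s(Y) = √(7.8667) = 2.8048

Step 3 — r_{ij} = s_{ij} / (s_i · s_j):
  r[X,X] = 1 (diagonal).
  r[X,Y] = -2.6 / (2.1679 · 2.8048) = -2.6 / 6.0806 = -0.4276
  r[Y,Y] = 1 (diagonal).

R is symmetric with unit diagonal. Assembling:

R = [[1, -0.4276],
 [-0.4276, 1]]


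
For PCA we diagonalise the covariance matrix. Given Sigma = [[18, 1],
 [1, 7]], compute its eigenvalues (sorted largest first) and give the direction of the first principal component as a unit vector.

Step 1 — characteristic polynomial of 2×2 Sigma:
  det(Sigma - λI) = λ² - trace · λ + det = 0.
  trace = 18 + 7 = 25, det = 18·7 - (1)² = 125.
Step 2 — discriminant:
  Δ = trace² - 4·det = 625 - 500 = 125.
Step 3 — eigenvalues:
  λ = (trace ± √Δ)/2 = (25 ± 11.1803)/2,
  λ_1 = 18.0902,  λ_2 = 6.9098.

Step 4 — unit eigenvector for λ_1: solve (Sigma - λ_1 I)v = 0. First row:
  (18 - 18.0902)·v_x + (1)·v_y = 0, i.e. (-0.0902)·v_x + (1)·v_y = 0,
  so v ∝ (b, λ_1 - a) = (1, 0.0902) = u.
  ||u|| = √((1)² + (0.0902)²) = √(1.0081) ≈ 1.0041,
  v_1 = u/||u|| ≈ (0.996, 0.0898) (||v_1|| = 1).

λ_1 = 18.0902,  λ_2 = 6.9098;  v_1 ≈ (0.996, 0.0898)


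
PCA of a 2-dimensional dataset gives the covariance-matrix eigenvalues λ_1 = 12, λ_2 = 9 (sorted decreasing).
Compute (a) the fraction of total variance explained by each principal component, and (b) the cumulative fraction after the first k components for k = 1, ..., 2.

Step 1 — total variance = trace(Sigma) = Σ λ_i = 12 + 9 = 21.

Step 2 — fraction explained by component i = λ_i / Σ λ:
  PC1: 12/21 = 0.5714
  PC2: 9/21 = 0.4286

Step 3 — cumulative fraction after k components = (λ_1 + ... + λ_k) / Σ λ:
  k = 1: 12/21 = 0.5714
  k = 2: (12 + 9)/21 = 21/21 = 1

Summary (fraction, with percent):

explained: PC1 0.5714 (57.14%), PC2 0.4286 (42.86%);  cumulative: 0.5714, 1


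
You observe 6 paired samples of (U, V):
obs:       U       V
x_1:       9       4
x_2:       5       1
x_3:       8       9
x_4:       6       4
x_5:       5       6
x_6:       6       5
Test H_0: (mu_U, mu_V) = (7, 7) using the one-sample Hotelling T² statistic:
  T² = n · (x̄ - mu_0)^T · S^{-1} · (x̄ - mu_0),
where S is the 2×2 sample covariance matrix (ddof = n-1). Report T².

Step 1 — sample mean vector:
  mean(U) = (9 + 5 + 8 + 6 + 5 + 6) / 6 = 39/6 = 6.5
  mean(V) = (4 + 1 + 9 + 4 + 6 + 5) / 6 = 29/6 = 4.8333
  x̄ = (6.5, 4.8333),  deviation x̄ - mu_0 = (6.5, 4.8333) - (7, 7) = (-0.5, -2.1667).

Step 2 — sample covariance matrix, S[i,j] = (1/(n-1)) · Σ_k (x_{k,i} - mean_i) · (x_{k,j} - mean_j), divisor n-1 = 5:
  S[U,U] = ((2.5)·(2.5) + (-1.5)·(-1.5) + (1.5)·(1.5) + (-0.5)·(-0.5) + (-1.5)·(-1.5) + (-0.5)·(-0.5)) / 5 = 13.5/5 = 2.7
  S[U,V] = ((2.5)·(-0.8333) + (-1.5)·(-3.8333) + (1.5)·(4.1667) + (-0.5)·(-0.8333) + (-1.5)·(1.1667) + (-0.5)·(0.1667)) / 5 = 8.5/5 = 1.7
  S[V,V] = ((-0.8333)·(-0.8333) + (-3.8333)·(-3.8333) + (4.1667)·(4.1667) + (-0.8333)·(-0.8333) + (1.1667)·(1.1667) + (0.1667)·(0.1667)) / 5 = 34.8333/5 = 6.9667
  S = [[2.7, 1.7],
 [1.7, 6.9667]].

Step 3 — invert S. det(S) = 2.7·6.9667 - (1.7)² = 15.92.
  S^{-1} = (1/det) · [[d, -b], [-b, a]] = [[0.4376, -0.1068],
 [-0.1068, 0.1696]].

Step 4 — quadratic form (x̄ - mu_0)^T · S^{-1} · (x̄ - mu_0):
  S^{-1} · (x̄ - mu_0) = (0.0126, -0.3141),
  (x̄ - mu_0)^T · [...] = (-0.5)·(0.0126) + (-2.1667)·(-0.3141) = 0.6742.

Step 5 — scale by n: T² = 6 · 0.6742 = 4.0452.

T² ≈ 4.0452


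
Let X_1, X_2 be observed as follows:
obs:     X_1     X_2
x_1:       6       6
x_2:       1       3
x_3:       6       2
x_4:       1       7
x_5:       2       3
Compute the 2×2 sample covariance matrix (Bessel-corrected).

Step 1 — column means:
  mean(X_1) = (6 + 1 + 6 + 1 + 2) / 5 = 16/5 = 3.2
  mean(X_2) = (6 + 3 + 2 + 7 + 3) / 5 = 21/5 = 4.2

Step 2 — sample covariance S[i,j] = (1/(n-1)) · Σ_k (x_{k,i} - mean_i) · (x_{k,j} - mean_j), with n-1 = 4.
  S[X_1,X_1] = ((2.8)·(2.8) + (-2.2)·(-2.2) + (2.8)·(2.8) + (-2.2)·(-2.2) + (-1.2)·(-1.2)) / 4 = 26.8/4 = 6.7
  S[X_1,X_2] = ((2.8)·(1.8) + (-2.2)·(-1.2) + (2.8)·(-2.2) + (-2.2)·(2.8) + (-1.2)·(-1.2)) / 4 = -3.2/4 = -0.8
  S[X_2,X_2] = ((1.8)·(1.8) + (-1.2)·(-1.2) + (-2.2)·(-2.2) + (2.8)·(2.8) + (-1.2)·(-1.2)) / 4 = 18.8/4 = 4.7

S is symmetric (S[j,i] = S[i,j]). Assembling:

S = [[6.7, -0.8],
 [-0.8, 4.7]]


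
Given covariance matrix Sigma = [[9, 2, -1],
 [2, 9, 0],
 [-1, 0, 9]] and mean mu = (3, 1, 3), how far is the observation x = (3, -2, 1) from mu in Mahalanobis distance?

Step 1 — centre the observation: (x - mu) = (0, -3, -2).

Step 2 — invert Sigma (cofactor / det for 3×3, or solve directly):
  Sigma^{-1} = [[0.1184, -0.0263, 0.0132],
 [-0.0263, 0.117, -0.0029],
 [0.0132, -0.0029, 0.1126]].

Step 3 — form the quadratic (x - mu)^T · Sigma^{-1} · (x - mu):
  Sigma^{-1} · (x - mu) = (0.0526, -0.345, -0.2164).
  (x - mu)^T · [Sigma^{-1} · (x - mu)] = (0)·(0.0526) + (-3)·(-0.345) + (-2)·(-0.2164) = 1.4678.

Step 4 — take square root: d = √(1.4678) ≈ 1.2115.

d(x, mu) = √(1.4678) ≈ 1.2115


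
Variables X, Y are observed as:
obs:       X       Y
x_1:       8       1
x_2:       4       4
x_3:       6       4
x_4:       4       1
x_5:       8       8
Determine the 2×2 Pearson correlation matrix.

Step 1 — column means:
  mean(X) = (8 + 4 + 6 + 4 + 8) / 5 = 30/5 = 6
  mean(Y) = (1 + 4 + 4 + 1 + 8) / 5 = 18/5 = 3.6

Step 2 — sample variances and covariances s[i,j] = (1/(n-1)) · Σ_k (x_{k,i} - mean_i) · (x_{k,j} - mean_j), with n-1 = 4:
  s[X,X] = ((2)·(2) + (-2)·(-2) + (0)·(0) + (-2)·(-2) + (2)·(2)) / 4 = 16/4 = 4
  s[X,Y] = ((2)·(-2.6) + (-2)·(0.4) + (0)·(0.4) + (-2)·(-2.6) + (2)·(4.4)) / 4 = 8/4 = 2
  s[Y,Y] = ((-2.6)·(-2.6) + (0.4)·(0.4) + (0.4)·(0.4) + (-2.6)·(-2.6) + (4.4)·(4.4)) / 4 = 33.2/4 = 8.3
  Sample standard deviations s_i = √(s[i,i]):
  s(X) = √(4) = 2
  s(Y) = √(8.3) = 2.881

Step 3 — r_{ij} = s_{ij} / (s_i · s_j):
  r[X,X] = 1 (diagonal).
  r[X,Y] = 2 / (2 · 2.881) = 2 / 5.7619 = 0.3471
  r[Y,Y] = 1 (diagonal).

R is symmetric with unit diagonal. Assembling:

R = [[1, 0.3471],
 [0.3471, 1]]


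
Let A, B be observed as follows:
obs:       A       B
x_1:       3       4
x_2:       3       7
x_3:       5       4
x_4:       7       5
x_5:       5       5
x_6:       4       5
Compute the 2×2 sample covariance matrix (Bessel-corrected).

Step 1 — column means:
  mean(A) = (3 + 3 + 5 + 7 + 5 + 4) / 6 = 27/6 = 4.5
  mean(B) = (4 + 7 + 4 + 5 + 5 + 5) / 6 = 30/6 = 5

Step 2 — sample covariance S[i,j] = (1/(n-1)) · Σ_k (x_{k,i} - mean_i) · (x_{k,j} - mean_j), with n-1 = 5.
  S[A,A] = ((-1.5)·(-1.5) + (-1.5)·(-1.5) + (0.5)·(0.5) + (2.5)·(2.5) + (0.5)·(0.5) + (-0.5)·(-0.5)) / 5 = 11.5/5 = 2.3
  S[A,B] = ((-1.5)·(-1) + (-1.5)·(2) + (0.5)·(-1) + (2.5)·(0) + (0.5)·(0) + (-0.5)·(0)) / 5 = -2/5 = -0.4
  S[B,B] = ((-1)·(-1) + (2)·(2) + (-1)·(-1) + (0)·(0) + (0)·(0) + (0)·(0)) / 5 = 6/5 = 1.2

S is symmetric (S[j,i] = S[i,j]). Assembling:

S = [[2.3, -0.4],
 [-0.4, 1.2]]


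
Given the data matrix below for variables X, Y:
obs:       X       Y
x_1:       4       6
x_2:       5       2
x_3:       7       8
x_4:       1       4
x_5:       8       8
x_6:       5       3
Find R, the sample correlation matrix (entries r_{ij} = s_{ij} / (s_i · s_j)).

Step 1 — column means:
  mean(X) = (4 + 5 + 7 + 1 + 8 + 5) / 6 = 30/6 = 5
  mean(Y) = (6 + 2 + 8 + 4 + 8 + 3) / 6 = 31/6 = 5.1667

Step 2 — sample variances and covariances s[i,j] = (1/(n-1)) · Σ_k (x_{k,i} - mean_i) · (x_{k,j} - mean_j), with n-1 = 5:
  s[X,X] = ((-1)·(-1) + (0)·(0) + (2)·(2) + (-4)·(-4) + (3)·(3) + (0)·(0)) / 5 = 30/5 = 6
  s[X,Y] = ((-1)·(0.8333) + (0)·(-3.1667) + (2)·(2.8333) + (-4)·(-1.1667) + (3)·(2.8333) + (0)·(-2.1667)) / 5 = 18/5 = 3.6
  s[Y,Y] = ((0.8333)·(0.8333) + (-3.1667)·(-3.1667) + (2.8333)·(2.8333) + (-1.1667)·(-1.1667) + (2.8333)·(2.8333) + (-2.1667)·(-2.1667)) / 5 = 32.8333/5 = 6.5667
  Sample standard deviations s_i = √(s[i,i]):
  s(X) = √(6) = 2.4495
  s(Y) = √(6.5667) = 2.5626

Step 3 — r_{ij} = s_{ij} / (s_i · s_j):
  r[X,X] = 1 (diagonal).
  r[X,Y] = 3.6 / (2.4495 · 2.5626) = 3.6 / 6.2769 = 0.5735
  r[Y,Y] = 1 (diagonal).

R is symmetric with unit diagonal. Assembling:

R = [[1, 0.5735],
 [0.5735, 1]]
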